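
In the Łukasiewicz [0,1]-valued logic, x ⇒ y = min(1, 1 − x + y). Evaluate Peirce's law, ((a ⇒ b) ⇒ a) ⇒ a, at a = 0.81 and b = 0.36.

a ⇒ b = min(1, 1 − 0.81 + 0.36) = min(1, 0.55) = 0.55
(a ⇒ b) ⇒ a = min(1, 1 − 0.55 + 0.81) = min(1, 1.26) = 1.00
((a ⇒ b) ⇒ a) ⇒ a = min(1, 1 − 1.00 + 0.81) = min(1, 0.81) = 0.81
(The value 0.81 < 1 shows this instance is not satisfied; not a Ł∞-tautology in general.)

0.81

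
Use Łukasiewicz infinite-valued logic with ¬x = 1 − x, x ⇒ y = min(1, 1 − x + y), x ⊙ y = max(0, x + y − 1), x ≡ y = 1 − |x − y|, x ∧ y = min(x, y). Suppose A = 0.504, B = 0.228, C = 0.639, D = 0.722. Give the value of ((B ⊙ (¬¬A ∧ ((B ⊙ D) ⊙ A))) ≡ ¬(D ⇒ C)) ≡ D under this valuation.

¬A = 1 − 0.504 = 0.496
¬¬A = 1 − 0.496 = 0.504
B ⊙ D = max(0, 0.228 + 0.722 − 1) = max(0, -0.050) = 0.000
(B ⊙ D) ⊙ A = max(0, 0.000 + 0.504 − 1) = max(0, -0.496) = 0.000
¬¬A ∧ ((B ⊙ D) ⊙ A) = min(0.504, 0.000) = 0.000
B ⊙ (¬¬A ∧ ((B ⊙ D) ⊙ A)) = max(0, 0.228 + 0.000 − 1) = max(0, -0.772) = 0.000
D ⇒ C = min(1, 1 − 0.722 + 0.639) = min(1, 0.917) = 0.917
¬(D ⇒ C) = 1 − 0.917 = 0.083
(B ⊙ (¬¬A ∧ ((B ⊙ D) ⊙ A))) ≡ ¬(D ⇒ C) = 1 − |0.000 − 0.083| = 1 − 0.083 = 0.917
((B ⊙ (¬¬A ∧ ((B ⊙ D) ⊙ A))) ≡ ¬(D ⇒ C)) ≡ D = 1 − |0.917 − 0.722| = 1 − 0.195 = 0.805

0.805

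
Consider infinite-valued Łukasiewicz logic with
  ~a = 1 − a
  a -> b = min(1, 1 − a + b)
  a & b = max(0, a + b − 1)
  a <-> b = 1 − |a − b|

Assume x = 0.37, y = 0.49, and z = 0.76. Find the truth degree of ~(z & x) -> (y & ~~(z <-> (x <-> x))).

0.38

z & x = max(0, 0.76 + 0.37 − 1) = max(0, 0.13) = 0.13
~(z & x) = 1 − 0.13 = 0.87
x <-> x = 1 − |0.37 − 0.37| = 1 − 0.00 = 1.00
z <-> (x <-> x) = 1 − |0.76 − 1.00| = 1 − 0.24 = 0.76
~(z <-> (x <-> x)) = 1 − 0.76 = 0.24
~~(z <-> (x <-> x)) = 1 − 0.24 = 0.76
y & ~~(z <-> (x <-> x)) = max(0, 0.49 + 0.76 − 1) = max(0, 0.25) = 0.25
~(z & x) -> (y & ~~(z <-> (x <-> x))) = min(1, 1 − 0.87 + 0.25) = min(1, 0.38) = 0.38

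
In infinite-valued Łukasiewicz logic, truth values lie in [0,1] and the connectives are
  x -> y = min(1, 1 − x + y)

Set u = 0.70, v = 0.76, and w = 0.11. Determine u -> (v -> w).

0.65

v -> w = min(1, 1 − 0.76 + 0.11) = min(1, 0.35) = 0.35
u -> (v -> w) = min(1, 1 − 0.70 + 0.35) = min(1, 0.65) = 0.65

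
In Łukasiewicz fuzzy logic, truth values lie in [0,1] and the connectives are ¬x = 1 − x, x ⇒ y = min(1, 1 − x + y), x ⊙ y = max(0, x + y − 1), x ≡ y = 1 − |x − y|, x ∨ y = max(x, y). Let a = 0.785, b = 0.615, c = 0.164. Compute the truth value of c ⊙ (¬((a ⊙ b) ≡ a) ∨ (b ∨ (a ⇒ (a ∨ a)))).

0.164

a ⊙ b = max(0, 0.785 + 0.615 − 1) = max(0, 0.400) = 0.400
(a ⊙ b) ≡ a = 1 − |0.400 − 0.785| = 1 − 0.385 = 0.615
¬((a ⊙ b) ≡ a) = 1 − 0.615 = 0.385
a ∨ a = max(0.785, 0.785) = 0.785
a ⇒ (a ∨ a) = min(1, 1 − 0.785 + 0.785) = min(1, 1.000) = 1.000
b ∨ (a ⇒ (a ∨ a)) = max(0.615, 1.000) = 1.000
¬((a ⊙ b) ≡ a) ∨ (b ∨ (a ⇒ (a ∨ a))) = max(0.385, 1.000) = 1.000
c ⊙ (¬((a ⊙ b) ≡ a) ∨ (b ∨ (a ⇒ (a ∨ a)))) = max(0, 0.164 + 1.000 − 1) = max(0, 0.164) = 0.164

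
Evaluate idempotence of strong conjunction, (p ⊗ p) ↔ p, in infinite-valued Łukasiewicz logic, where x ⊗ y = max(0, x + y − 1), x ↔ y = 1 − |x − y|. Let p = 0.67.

p ⊗ p = max(0, 0.67 + 0.67 − 1) = max(0, 0.34) = 0.34
(p ⊗ p) ↔ p = 1 − |0.34 − 0.67| = 1 − 0.33 = 0.67
(The value 0.67 < 1 shows this instance is not satisfied; fails in Ł∞ since a ⊗ a = max(0, 2a−1) ≠ a in general.)

0.67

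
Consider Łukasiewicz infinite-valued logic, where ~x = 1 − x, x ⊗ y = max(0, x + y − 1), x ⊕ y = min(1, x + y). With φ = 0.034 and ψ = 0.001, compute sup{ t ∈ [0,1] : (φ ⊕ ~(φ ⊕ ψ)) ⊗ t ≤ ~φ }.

0.967

φ ⊕ ψ = min(1, 0.034 + 0.001) = min(1, 0.035) = 0.035
~(φ ⊕ ψ) = 1 − 0.035 = 0.965
φ ⊕ ~(φ ⊕ ψ) = min(1, 0.034 + 0.965) = min(1, 0.999) = 0.999
So the left factor is φ ⊕ ~(φ ⊕ ψ) = 0.999.
~φ = 1 − 0.034 = 0.966
So the right-hand bound is ~φ = 0.966.
The residuum of the Łukasiewicz t-norm gives the supremum: min(1, 1 − 0.999 + 0.966).
1 − 0.999 + 0.966 = 0.967, so t = min(1, 0.967) = 0.967.
Check: 0.999 ⊗ 0.967 = max(0, 0.966) = 0.966 ≤ 0.966.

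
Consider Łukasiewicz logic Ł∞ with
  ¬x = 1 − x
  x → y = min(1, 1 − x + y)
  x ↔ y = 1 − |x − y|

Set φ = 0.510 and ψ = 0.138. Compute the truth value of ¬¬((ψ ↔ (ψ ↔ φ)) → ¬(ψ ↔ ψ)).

0.490

ψ ↔ φ = 1 − |0.138 − 0.510| = 1 − 0.372 = 0.628
ψ ↔ (ψ ↔ φ) = 1 − |0.138 − 0.628| = 1 − 0.490 = 0.510
ψ ↔ ψ = 1 − |0.138 − 0.138| = 1 − 0.000 = 1.000
¬(ψ ↔ ψ) = 1 − 1.000 = 0.000
(ψ ↔ (ψ ↔ φ)) → ¬(ψ ↔ ψ) = min(1, 1 − 0.510 + 0.000) = min(1, 0.490) = 0.490
¬((ψ ↔ (ψ ↔ φ)) → ¬(ψ ↔ ψ)) = 1 − 0.490 = 0.510
¬¬((ψ ↔ (ψ ↔ φ)) → ¬(ψ ↔ ψ)) = 1 − 0.510 = 0.490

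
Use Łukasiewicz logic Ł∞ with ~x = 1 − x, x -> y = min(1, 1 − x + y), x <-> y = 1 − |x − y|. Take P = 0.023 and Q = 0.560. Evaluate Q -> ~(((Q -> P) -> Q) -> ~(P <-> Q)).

Q -> P = min(1, 1 − 0.560 + 0.023) = min(1, 0.463) = 0.463
(Q -> P) -> Q = min(1, 1 − 0.463 + 0.560) = min(1, 1.097) = 1.000
P <-> Q = 1 − |0.023 − 0.560| = 1 − 0.537 = 0.463
~(P <-> Q) = 1 − 0.463 = 0.537
((Q -> P) -> Q) -> ~(P <-> Q) = min(1, 1 − 1.000 + 0.537) = min(1, 0.537) = 0.537
~(((Q -> P) -> Q) -> ~(P <-> Q)) = 1 − 0.537 = 0.463
Q -> ~(((Q -> P) -> Q) -> ~(P <-> Q)) = min(1, 1 − 0.560 + 0.463) = min(1, 0.903) = 0.903

0.903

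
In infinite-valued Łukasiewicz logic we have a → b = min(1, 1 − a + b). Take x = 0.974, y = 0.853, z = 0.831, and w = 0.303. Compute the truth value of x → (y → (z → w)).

z → w = min(1, 1 − 0.831 + 0.303) = min(1, 0.472) = 0.472
y → (z → w) = min(1, 1 − 0.853 + 0.472) = min(1, 0.619) = 0.619
x → (y → (z → w)) = min(1, 1 − 0.974 + 0.619) = min(1, 0.645) = 0.645

0.645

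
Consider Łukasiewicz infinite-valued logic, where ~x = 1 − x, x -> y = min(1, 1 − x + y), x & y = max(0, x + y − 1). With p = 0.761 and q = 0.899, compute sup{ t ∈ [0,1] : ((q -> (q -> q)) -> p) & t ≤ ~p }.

q -> q = min(1, 1 − 0.899 + 0.899) = min(1, 1.000) = 1.000
q -> (q -> q) = min(1, 1 − 0.899 + 1.000) = min(1, 1.101) = 1.000
(q -> (q -> q)) -> p = min(1, 1 − 1.000 + 0.761) = min(1, 0.761) = 0.761
So the left factor is (q -> (q -> q)) -> p = 0.761.
~p = 1 − 0.761 = 0.239
So the right-hand bound is ~p = 0.239.
The residuum of the Łukasiewicz t-norm gives the supremum: min(1, 1 − 0.761 + 0.239).
1 − 0.761 + 0.239 = 0.478, so t = min(1, 0.478) = 0.478.
Check: 0.761 & 0.478 = max(0, 0.239) = 0.239 ≤ 0.239.

0.478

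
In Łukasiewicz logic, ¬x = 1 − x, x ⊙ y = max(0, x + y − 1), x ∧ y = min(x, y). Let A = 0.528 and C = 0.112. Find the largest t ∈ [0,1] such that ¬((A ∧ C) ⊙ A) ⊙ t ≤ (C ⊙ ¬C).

0.000

A ∧ C = min(0.528, 0.112) = 0.112
(A ∧ C) ⊙ A = max(0, 0.112 + 0.528 − 1) = max(0, -0.360) = 0.000
¬((A ∧ C) ⊙ A) = 1 − 0.000 = 1.000
So the left factor is ¬((A ∧ C) ⊙ A) = 1.000.
¬C = 1 − 0.112 = 0.888
C ⊙ ¬C = max(0, 0.112 + 0.888 − 1) = max(0, 0.000) = 0.000
So the right-hand bound is C ⊙ ¬C = 0.000.
The residuum of the Łukasiewicz t-norm gives the supremum: min(1, 1 − 1.000 + 0.000).
1 − 1.000 + 0.000 = 0.000, so t = min(1, 0.000) = 0.000.
Check: 1.000 ⊙ 0.000 = max(0, 0.000) = 0.000 ≤ 0.000.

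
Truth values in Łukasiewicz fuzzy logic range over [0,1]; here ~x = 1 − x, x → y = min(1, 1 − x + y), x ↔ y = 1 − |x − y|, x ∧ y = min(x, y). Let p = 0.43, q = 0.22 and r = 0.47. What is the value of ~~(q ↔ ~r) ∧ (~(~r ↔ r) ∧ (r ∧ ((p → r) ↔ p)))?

~r = 1 − 0.47 = 0.53
q ↔ ~r = 1 − |0.22 − 0.53| = 1 − 0.31 = 0.69
~(q ↔ ~r) = 1 − 0.69 = 0.31
~~(q ↔ ~r) = 1 − 0.31 = 0.69
~r ↔ r = 1 − |0.53 − 0.47| = 1 − 0.06 = 0.94
~(~r ↔ r) = 1 − 0.94 = 0.06
p → r = min(1, 1 − 0.43 + 0.47) = min(1, 1.04) = 1.00
(p → r) ↔ p = 1 − |1.00 − 0.43| = 1 − 0.57 = 0.43
r ∧ ((p → r) ↔ p) = min(0.47, 0.43) = 0.43
~(~r ↔ r) ∧ (r ∧ ((p → r) ↔ p)) = min(0.06, 0.43) = 0.06
~~(q ↔ ~r) ∧ (~(~r ↔ r) ∧ (r ∧ ((p → r) ↔ p))) = min(0.69, 0.06) = 0.06

0.06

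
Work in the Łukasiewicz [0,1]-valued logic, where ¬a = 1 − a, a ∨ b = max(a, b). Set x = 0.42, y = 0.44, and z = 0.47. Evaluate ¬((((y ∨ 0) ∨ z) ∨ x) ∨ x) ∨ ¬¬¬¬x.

0.53

y ∨ 0 = max(0.44, 0.00) = 0.44
(y ∨ 0) ∨ z = max(0.44, 0.47) = 0.47
((y ∨ 0) ∨ z) ∨ x = max(0.47, 0.42) = 0.47
(((y ∨ 0) ∨ z) ∨ x) ∨ x = max(0.47, 0.42) = 0.47
¬((((y ∨ 0) ∨ z) ∨ x) ∨ x) = 1 − 0.47 = 0.53
¬x = 1 − 0.42 = 0.58
¬¬x = 1 − 0.58 = 0.42
¬¬¬x = 1 − 0.42 = 0.58
¬¬¬¬x = 1 − 0.58 = 0.42
¬((((y ∨ 0) ∨ z) ∨ x) ∨ x) ∨ ¬¬¬¬x = max(0.53, 0.42) = 0.53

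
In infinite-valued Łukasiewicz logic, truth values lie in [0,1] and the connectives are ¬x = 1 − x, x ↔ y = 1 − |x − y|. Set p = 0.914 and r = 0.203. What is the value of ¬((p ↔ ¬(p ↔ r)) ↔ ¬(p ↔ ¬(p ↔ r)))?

0.594

p ↔ r = 1 − |0.914 − 0.203| = 1 − 0.711 = 0.289
¬(p ↔ r) = 1 − 0.289 = 0.711
p ↔ ¬(p ↔ r) = 1 − |0.914 − 0.711| = 1 − 0.203 = 0.797
¬(p ↔ ¬(p ↔ r)) = 1 − 0.797 = 0.203
(p ↔ ¬(p ↔ r)) ↔ ¬(p ↔ ¬(p ↔ r)) = 1 − |0.797 − 0.203| = 1 − 0.594 = 0.406
¬((p ↔ ¬(p ↔ r)) ↔ ¬(p ↔ ¬(p ↔ r))) = 1 − 0.406 = 0.594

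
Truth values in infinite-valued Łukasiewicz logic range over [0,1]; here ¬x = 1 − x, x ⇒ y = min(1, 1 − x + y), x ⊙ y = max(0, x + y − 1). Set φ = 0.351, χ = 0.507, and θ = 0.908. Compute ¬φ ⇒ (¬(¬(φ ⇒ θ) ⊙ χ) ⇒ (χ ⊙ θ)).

¬φ = 1 − 0.351 = 0.649
φ ⇒ θ = min(1, 1 − 0.351 + 0.908) = min(1, 1.557) = 1.000
¬(φ ⇒ θ) = 1 − 1.000 = 0.000
¬(φ ⇒ θ) ⊙ χ = max(0, 0.000 + 0.507 − 1) = max(0, -0.493) = 0.000
¬(¬(φ ⇒ θ) ⊙ χ) = 1 − 0.000 = 1.000
χ ⊙ θ = max(0, 0.507 + 0.908 − 1) = max(0, 0.415) = 0.415
¬(¬(φ ⇒ θ) ⊙ χ) ⇒ (χ ⊙ θ) = min(1, 1 − 1.000 + 0.415) = min(1, 0.415) = 0.415
¬φ ⇒ (¬(¬(φ ⇒ θ) ⊙ χ) ⇒ (χ ⊙ θ)) = min(1, 1 − 0.649 + 0.415) = min(1, 0.766) = 0.766

0.766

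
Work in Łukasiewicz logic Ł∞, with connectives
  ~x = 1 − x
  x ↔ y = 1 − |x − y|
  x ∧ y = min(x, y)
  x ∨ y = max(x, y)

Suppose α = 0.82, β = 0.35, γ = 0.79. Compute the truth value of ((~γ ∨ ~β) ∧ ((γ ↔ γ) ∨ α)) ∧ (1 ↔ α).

0.65

~γ = 1 − 0.79 = 0.21
~β = 1 − 0.35 = 0.65
~γ ∨ ~β = max(0.21, 0.65) = 0.65
γ ↔ γ = 1 − |0.79 − 0.79| = 1 − 0.00 = 1.00
(γ ↔ γ) ∨ α = max(1.00, 0.82) = 1.00
(~γ ∨ ~β) ∧ ((γ ↔ γ) ∨ α) = min(0.65, 1.00) = 0.65
1 ↔ α = 1 − |1.00 − 0.82| = 1 − 0.18 = 0.82
((~γ ∨ ~β) ∧ ((γ ↔ γ) ∨ α)) ∧ (1 ↔ α) = min(0.65, 0.82) = 0.65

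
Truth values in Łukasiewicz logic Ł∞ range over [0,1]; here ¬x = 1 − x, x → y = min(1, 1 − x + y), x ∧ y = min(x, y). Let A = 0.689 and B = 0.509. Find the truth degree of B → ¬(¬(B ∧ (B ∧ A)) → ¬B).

B ∧ A = min(0.509, 0.689) = 0.509
B ∧ (B ∧ A) = min(0.509, 0.509) = 0.509
¬(B ∧ (B ∧ A)) = 1 − 0.509 = 0.491
¬B = 1 − 0.509 = 0.491
¬(B ∧ (B ∧ A)) → ¬B = min(1, 1 − 0.491 + 0.491) = min(1, 1.000) = 1.000
¬(¬(B ∧ (B ∧ A)) → ¬B) = 1 − 1.000 = 0.000
B → ¬(¬(B ∧ (B ∧ A)) → ¬B) = min(1, 1 − 0.509 + 0.000) = min(1, 0.491) = 0.491

0.491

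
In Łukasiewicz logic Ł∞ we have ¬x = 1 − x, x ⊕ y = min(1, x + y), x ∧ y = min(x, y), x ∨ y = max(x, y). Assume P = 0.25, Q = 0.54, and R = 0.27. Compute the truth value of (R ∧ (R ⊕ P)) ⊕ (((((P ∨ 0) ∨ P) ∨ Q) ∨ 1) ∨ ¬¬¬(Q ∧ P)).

R ⊕ P = min(1, 0.27 + 0.25) = min(1, 0.52) = 0.52
R ∧ (R ⊕ P) = min(0.27, 0.52) = 0.27
P ∨ 0 = max(0.25, 0.00) = 0.25
(P ∨ 0) ∨ P = max(0.25, 0.25) = 0.25
((P ∨ 0) ∨ P) ∨ Q = max(0.25, 0.54) = 0.54
(((P ∨ 0) ∨ P) ∨ Q) ∨ 1 = max(0.54, 1.00) = 1.00
Q ∧ P = min(0.54, 0.25) = 0.25
¬(Q ∧ P) = 1 − 0.25 = 0.75
¬¬(Q ∧ P) = 1 − 0.75 = 0.25
¬¬¬(Q ∧ P) = 1 − 0.25 = 0.75
((((P ∨ 0) ∨ P) ∨ Q) ∨ 1) ∨ ¬¬¬(Q ∧ P) = max(1.00, 0.75) = 1.00
(R ∧ (R ⊕ P)) ⊕ (((((P ∨ 0) ∨ P) ∨ Q) ∨ 1) ∨ ¬¬¬(Q ∧ P)) = min(1, 0.27 + 1.00) = min(1, 1.27) = 1.00

1.00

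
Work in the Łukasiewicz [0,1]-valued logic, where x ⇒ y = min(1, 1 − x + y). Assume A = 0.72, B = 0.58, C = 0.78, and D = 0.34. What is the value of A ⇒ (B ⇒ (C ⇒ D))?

1.00

C ⇒ D = min(1, 1 − 0.78 + 0.34) = min(1, 0.56) = 0.56
B ⇒ (C ⇒ D) = min(1, 1 − 0.58 + 0.56) = min(1, 0.98) = 0.98
A ⇒ (B ⇒ (C ⇒ D)) = min(1, 1 − 0.72 + 0.98) = min(1, 1.26) = 1.00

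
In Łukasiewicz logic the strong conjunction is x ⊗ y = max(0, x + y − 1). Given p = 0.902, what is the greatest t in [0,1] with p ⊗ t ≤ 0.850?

The residuum of the Łukasiewicz t-norm gives the supremum: min(1, 1 − 0.902 + 0.850).
1 − 0.902 + 0.850 = 0.948, so t = min(1, 0.948) = 0.948.
Check: 0.902 ⊗ 0.948 = max(0, 0.850) = 0.850 ≤ 0.850.

0.948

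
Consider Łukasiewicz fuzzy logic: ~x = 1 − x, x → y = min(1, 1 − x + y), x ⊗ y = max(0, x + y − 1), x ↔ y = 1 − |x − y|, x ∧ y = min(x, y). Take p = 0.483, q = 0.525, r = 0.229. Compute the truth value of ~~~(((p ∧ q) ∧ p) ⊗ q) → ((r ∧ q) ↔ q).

p ∧ q = min(0.483, 0.525) = 0.483
(p ∧ q) ∧ p = min(0.483, 0.483) = 0.483
((p ∧ q) ∧ p) ⊗ q = max(0, 0.483 + 0.525 − 1) = max(0, 0.008) = 0.008
~(((p ∧ q) ∧ p) ⊗ q) = 1 − 0.008 = 0.992
~~(((p ∧ q) ∧ p) ⊗ q) = 1 − 0.992 = 0.008
~~~(((p ∧ q) ∧ p) ⊗ q) = 1 − 0.008 = 0.992
r ∧ q = min(0.229, 0.525) = 0.229
(r ∧ q) ↔ q = 1 − |0.229 − 0.525| = 1 − 0.296 = 0.704
~~~(((p ∧ q) ∧ p) ⊗ q) → ((r ∧ q) ↔ q) = min(1, 1 − 0.992 + 0.704) = min(1, 0.712) = 0.712

0.712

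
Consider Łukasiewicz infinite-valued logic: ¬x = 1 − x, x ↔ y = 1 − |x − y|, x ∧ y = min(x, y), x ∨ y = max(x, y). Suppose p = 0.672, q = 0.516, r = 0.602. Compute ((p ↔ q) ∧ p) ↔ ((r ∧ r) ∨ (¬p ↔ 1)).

p ↔ q = 1 − |0.672 − 0.516| = 1 − 0.156 = 0.844
(p ↔ q) ∧ p = min(0.844, 0.672) = 0.672
r ∧ r = min(0.602, 0.602) = 0.602
¬p = 1 − 0.672 = 0.328
¬p ↔ 1 = 1 − |0.328 − 1.000| = 1 − 0.672 = 0.328
(r ∧ r) ∨ (¬p ↔ 1) = max(0.602, 0.328) = 0.602
((p ↔ q) ∧ p) ↔ ((r ∧ r) ∨ (¬p ↔ 1)) = 1 − |0.672 − 0.602| = 1 − 0.070 = 0.930

0.930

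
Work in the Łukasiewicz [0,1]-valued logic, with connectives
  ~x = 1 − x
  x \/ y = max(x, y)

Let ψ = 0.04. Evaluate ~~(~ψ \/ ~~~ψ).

~ψ = 1 − 0.04 = 0.96
~~ψ = 1 − 0.96 = 0.04
~~~ψ = 1 − 0.04 = 0.96
~ψ \/ ~~~ψ = max(0.96, 0.96) = 0.96
~(~ψ \/ ~~~ψ) = 1 − 0.96 = 0.04
~~(~ψ \/ ~~~ψ) = 1 − 0.04 = 0.96

0.96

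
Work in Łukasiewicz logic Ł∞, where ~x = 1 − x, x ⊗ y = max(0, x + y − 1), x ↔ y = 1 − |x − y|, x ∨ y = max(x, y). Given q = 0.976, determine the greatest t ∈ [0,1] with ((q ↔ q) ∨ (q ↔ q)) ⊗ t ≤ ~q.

0.024

q ↔ q = 1 − |0.976 − 0.976| = 1 − 0.000 = 1.000
(q ↔ q) ∨ (q ↔ q) = max(1.000, 1.000) = 1.000
So the left factor is (q ↔ q) ∨ (q ↔ q) = 1.000.
~q = 1 − 0.976 = 0.024
So the right-hand bound is ~q = 0.024.
The residuum of the Łukasiewicz t-norm gives the supremum: min(1, 1 − 1.000 + 0.024).
1 − 1.000 + 0.024 = 0.024, so t = min(1, 0.024) = 0.024.
Check: 1.000 ⊗ 0.024 = max(0, 0.024) = 0.024 ≤ 0.024.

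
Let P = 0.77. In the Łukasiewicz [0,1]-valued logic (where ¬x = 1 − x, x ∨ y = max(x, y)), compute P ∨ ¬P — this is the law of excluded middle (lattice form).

¬P = 1 − 0.77 = 0.23
P ∨ ¬P = max(0.77, 0.23) = 0.77
(The value 0.77 < 1 shows this instance is not satisfied; not a Ł∞-tautology — its value is max(a, 1−a).)

0.77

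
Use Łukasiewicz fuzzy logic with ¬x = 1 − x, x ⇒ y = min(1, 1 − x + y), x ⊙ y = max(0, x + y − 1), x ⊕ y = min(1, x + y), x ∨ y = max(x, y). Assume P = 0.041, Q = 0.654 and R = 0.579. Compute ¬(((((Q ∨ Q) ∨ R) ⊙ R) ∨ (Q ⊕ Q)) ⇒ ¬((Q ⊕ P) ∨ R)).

Q ∨ Q = max(0.654, 0.654) = 0.654
(Q ∨ Q) ∨ R = max(0.654, 0.579) = 0.654
((Q ∨ Q) ∨ R) ⊙ R = max(0, 0.654 + 0.579 − 1) = max(0, 0.233) = 0.233
Q ⊕ Q = min(1, 0.654 + 0.654) = min(1, 1.308) = 1.000
(((Q ∨ Q) ∨ R) ⊙ R) ∨ (Q ⊕ Q) = max(0.233, 1.000) = 1.000
Q ⊕ P = min(1, 0.654 + 0.041) = min(1, 0.695) = 0.695
(Q ⊕ P) ∨ R = max(0.695, 0.579) = 0.695
¬((Q ⊕ P) ∨ R) = 1 − 0.695 = 0.305
((((Q ∨ Q) ∨ R) ⊙ R) ∨ (Q ⊕ Q)) ⇒ ¬((Q ⊕ P) ∨ R) = min(1, 1 − 1.000 + 0.305) = min(1, 0.305) = 0.305
¬(((((Q ∨ Q) ∨ R) ⊙ R) ∨ (Q ⊕ Q)) ⇒ ¬((Q ⊕ P) ∨ R)) = 1 − 0.305 = 0.695

0.695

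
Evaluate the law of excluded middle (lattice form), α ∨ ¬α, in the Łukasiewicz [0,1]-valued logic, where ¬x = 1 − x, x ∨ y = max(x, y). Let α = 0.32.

0.68

¬α = 1 − 0.32 = 0.68
α ∨ ¬α = max(0.32, 0.68) = 0.68
(The value 0.68 < 1 shows this instance is not satisfied; not a Ł∞-tautology — its value is max(a, 1−a).)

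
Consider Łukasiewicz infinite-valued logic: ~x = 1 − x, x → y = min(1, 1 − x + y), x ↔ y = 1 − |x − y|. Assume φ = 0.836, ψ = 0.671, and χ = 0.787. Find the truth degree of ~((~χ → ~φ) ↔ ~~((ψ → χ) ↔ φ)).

0.115

~χ = 1 − 0.787 = 0.213
~φ = 1 − 0.836 = 0.164
~χ → ~φ = min(1, 1 − 0.213 + 0.164) = min(1, 0.951) = 0.951
ψ → χ = min(1, 1 − 0.671 + 0.787) = min(1, 1.116) = 1.000
(ψ → χ) ↔ φ = 1 − |1.000 − 0.836| = 1 − 0.164 = 0.836
~((ψ → χ) ↔ φ) = 1 − 0.836 = 0.164
~~((ψ → χ) ↔ φ) = 1 − 0.164 = 0.836
(~χ → ~φ) ↔ ~~((ψ → χ) ↔ φ) = 1 − |0.951 − 0.836| = 1 − 0.115 = 0.885
~((~χ → ~φ) ↔ ~~((ψ → χ) ↔ φ)) = 1 − 0.885 = 0.115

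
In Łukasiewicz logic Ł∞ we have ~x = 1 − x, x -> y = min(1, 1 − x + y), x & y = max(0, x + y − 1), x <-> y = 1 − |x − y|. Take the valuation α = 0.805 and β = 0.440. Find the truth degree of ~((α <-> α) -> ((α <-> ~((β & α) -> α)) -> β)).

α <-> α = 1 − |0.805 − 0.805| = 1 − 0.000 = 1.000
β & α = max(0, 0.440 + 0.805 − 1) = max(0, 0.245) = 0.245
(β & α) -> α = min(1, 1 − 0.245 + 0.805) = min(1, 1.560) = 1.000
~((β & α) -> α) = 1 − 1.000 = 0.000
α <-> ~((β & α) -> α) = 1 − |0.805 − 0.000| = 1 − 0.805 = 0.195
(α <-> ~((β & α) -> α)) -> β = min(1, 1 − 0.195 + 0.440) = min(1, 1.245) = 1.000
(α <-> α) -> ((α <-> ~((β & α) -> α)) -> β) = min(1, 1 − 1.000 + 1.000) = min(1, 1.000) = 1.000
~((α <-> α) -> ((α <-> ~((β & α) -> α)) -> β)) = 1 − 1.000 = 0.000

0.000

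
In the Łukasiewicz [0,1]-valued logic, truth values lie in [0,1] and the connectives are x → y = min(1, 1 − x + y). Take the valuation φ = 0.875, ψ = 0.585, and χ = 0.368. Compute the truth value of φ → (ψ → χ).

ψ → χ = min(1, 1 − 0.585 + 0.368) = min(1, 0.783) = 0.783
φ → (ψ → χ) = min(1, 1 − 0.875 + 0.783) = min(1, 0.908) = 0.908

0.908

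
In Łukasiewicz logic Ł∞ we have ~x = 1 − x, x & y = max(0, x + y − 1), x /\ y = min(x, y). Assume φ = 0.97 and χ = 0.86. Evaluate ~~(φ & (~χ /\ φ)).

~χ = 1 − 0.86 = 0.14
~χ /\ φ = min(0.14, 0.97) = 0.14
φ & (~χ /\ φ) = max(0, 0.97 + 0.14 − 1) = max(0, 0.11) = 0.11
~(φ & (~χ /\ φ)) = 1 − 0.11 = 0.89
~~(φ & (~χ /\ φ)) = 1 − 0.89 = 0.11

0.11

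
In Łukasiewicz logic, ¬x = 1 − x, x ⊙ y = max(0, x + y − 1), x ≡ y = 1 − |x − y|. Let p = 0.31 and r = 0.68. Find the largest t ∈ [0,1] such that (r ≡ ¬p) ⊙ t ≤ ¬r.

¬p = 1 − 0.31 = 0.69
r ≡ ¬p = 1 − |0.68 − 0.69| = 1 − 0.01 = 0.99
So the left factor is r ≡ ¬p = 0.99.
¬r = 1 − 0.68 = 0.32
So the right-hand bound is ¬r = 0.32.
The residuum of the Łukasiewicz t-norm gives the supremum: min(1, 1 − 0.99 + 0.32).
1 − 0.99 + 0.32 = 0.33, so t = min(1, 0.33) = 0.33.
Check: 0.99 ⊙ 0.33 = max(0, 0.32) = 0.32 ≤ 0.32.

0.33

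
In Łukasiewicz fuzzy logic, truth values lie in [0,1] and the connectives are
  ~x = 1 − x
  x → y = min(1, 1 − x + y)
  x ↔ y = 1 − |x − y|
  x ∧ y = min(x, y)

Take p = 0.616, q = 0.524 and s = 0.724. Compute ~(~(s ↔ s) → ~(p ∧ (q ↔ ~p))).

0.000

s ↔ s = 1 − |0.724 − 0.724| = 1 − 0.000 = 1.000
~(s ↔ s) = 1 − 1.000 = 0.000
~p = 1 − 0.616 = 0.384
q ↔ ~p = 1 − |0.524 − 0.384| = 1 − 0.140 = 0.860
p ∧ (q ↔ ~p) = min(0.616, 0.860) = 0.616
~(p ∧ (q ↔ ~p)) = 1 − 0.616 = 0.384
~(s ↔ s) → ~(p ∧ (q ↔ ~p)) = min(1, 1 − 0.000 + 0.384) = min(1, 1.384) = 1.000
~(~(s ↔ s) → ~(p ∧ (q ↔ ~p))) = 1 − 1.000 = 0.000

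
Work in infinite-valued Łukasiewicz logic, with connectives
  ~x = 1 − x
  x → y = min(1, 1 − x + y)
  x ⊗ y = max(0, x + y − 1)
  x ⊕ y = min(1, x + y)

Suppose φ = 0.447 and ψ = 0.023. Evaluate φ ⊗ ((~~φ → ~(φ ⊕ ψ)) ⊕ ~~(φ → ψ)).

0.447

~φ = 1 − 0.447 = 0.553
~~φ = 1 − 0.553 = 0.447
φ ⊕ ψ = min(1, 0.447 + 0.023) = min(1, 0.470) = 0.470
~(φ ⊕ ψ) = 1 − 0.470 = 0.530
~~φ → ~(φ ⊕ ψ) = min(1, 1 − 0.447 + 0.530) = min(1, 1.083) = 1.000
φ → ψ = min(1, 1 − 0.447 + 0.023) = min(1, 0.576) = 0.576
~(φ → ψ) = 1 − 0.576 = 0.424
~~(φ → ψ) = 1 − 0.424 = 0.576
(~~φ → ~(φ ⊕ ψ)) ⊕ ~~(φ → ψ) = min(1, 1.000 + 0.576) = min(1, 1.576) = 1.000
φ ⊗ ((~~φ → ~(φ ⊕ ψ)) ⊕ ~~(φ → ψ)) = max(0, 0.447 + 1.000 − 1) = max(0, 0.447) = 0.447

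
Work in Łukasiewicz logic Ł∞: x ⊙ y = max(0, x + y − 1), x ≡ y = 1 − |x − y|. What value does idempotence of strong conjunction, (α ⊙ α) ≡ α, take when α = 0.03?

α ⊙ α = max(0, 0.03 + 0.03 − 1) = max(0, -0.94) = 0.00
(α ⊙ α) ≡ α = 1 − |0.00 − 0.03| = 1 − 0.03 = 0.97
(The value 0.97 < 1 shows this instance is not satisfied; fails in Ł∞ since a ⊗ a = max(0, 2a−1) ≠ a in general.)

0.97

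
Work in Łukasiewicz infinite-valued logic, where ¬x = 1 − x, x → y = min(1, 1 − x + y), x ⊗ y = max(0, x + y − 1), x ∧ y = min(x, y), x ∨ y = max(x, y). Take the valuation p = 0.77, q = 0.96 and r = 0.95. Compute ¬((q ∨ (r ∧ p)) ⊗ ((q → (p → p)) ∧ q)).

0.08

r ∧ p = min(0.95, 0.77) = 0.77
q ∨ (r ∧ p) = max(0.96, 0.77) = 0.96
p → p = min(1, 1 − 0.77 + 0.77) = min(1, 1.00) = 1.00
q → (p → p) = min(1, 1 − 0.96 + 1.00) = min(1, 1.04) = 1.00
(q → (p → p)) ∧ q = min(1.00, 0.96) = 0.96
(q ∨ (r ∧ p)) ⊗ ((q → (p → p)) ∧ q) = max(0, 0.96 + 0.96 − 1) = max(0, 0.92) = 0.92
¬((q ∨ (r ∧ p)) ⊗ ((q → (p → p)) ∧ q)) = 1 − 0.92 = 0.08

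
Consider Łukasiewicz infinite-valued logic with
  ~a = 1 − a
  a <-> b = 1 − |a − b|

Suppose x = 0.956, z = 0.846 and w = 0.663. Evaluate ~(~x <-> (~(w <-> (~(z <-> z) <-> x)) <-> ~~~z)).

0.491

~x = 1 − 0.956 = 0.044
z <-> z = 1 − |0.846 − 0.846| = 1 − 0.000 = 1.000
~(z <-> z) = 1 − 1.000 = 0.000
~(z <-> z) <-> x = 1 − |0.000 − 0.956| = 1 − 0.956 = 0.044
w <-> (~(z <-> z) <-> x) = 1 − |0.663 − 0.044| = 1 − 0.619 = 0.381
~(w <-> (~(z <-> z) <-> x)) = 1 − 0.381 = 0.619
~z = 1 − 0.846 = 0.154
~~z = 1 − 0.154 = 0.846
~~~z = 1 − 0.846 = 0.154
~(w <-> (~(z <-> z) <-> x)) <-> ~~~z = 1 − |0.619 − 0.154| = 1 − 0.465 = 0.535
~x <-> (~(w <-> (~(z <-> z) <-> x)) <-> ~~~z) = 1 − |0.044 − 0.535| = 1 − 0.491 = 0.509
~(~x <-> (~(w <-> (~(z <-> z) <-> x)) <-> ~~~z)) = 1 − 0.509 = 0.491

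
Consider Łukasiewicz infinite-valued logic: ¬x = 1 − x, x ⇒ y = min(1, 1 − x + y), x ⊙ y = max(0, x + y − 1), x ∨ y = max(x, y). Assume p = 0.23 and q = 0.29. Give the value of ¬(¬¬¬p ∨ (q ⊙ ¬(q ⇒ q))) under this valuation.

0.23

¬p = 1 − 0.23 = 0.77
¬¬p = 1 − 0.77 = 0.23
¬¬¬p = 1 − 0.23 = 0.77
q ⇒ q = min(1, 1 − 0.29 + 0.29) = min(1, 1.00) = 1.00
¬(q ⇒ q) = 1 − 1.00 = 0.00
q ⊙ ¬(q ⇒ q) = max(0, 0.29 + 0.00 − 1) = max(0, -0.71) = 0.00
¬¬¬p ∨ (q ⊙ ¬(q ⇒ q)) = max(0.77, 0.00) = 0.77
¬(¬¬¬p ∨ (q ⊙ ¬(q ⇒ q))) = 1 − 0.77 = 0.23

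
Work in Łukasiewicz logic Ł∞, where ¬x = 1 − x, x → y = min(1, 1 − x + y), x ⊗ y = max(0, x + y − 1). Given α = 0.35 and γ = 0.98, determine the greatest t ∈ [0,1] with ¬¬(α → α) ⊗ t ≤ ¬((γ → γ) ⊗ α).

0.65

α → α = min(1, 1 − 0.35 + 0.35) = min(1, 1.00) = 1.00
¬(α → α) = 1 − 1.00 = 0.00
¬¬(α → α) = 1 − 0.00 = 1.00
So the left factor is ¬¬(α → α) = 1.00.
γ → γ = min(1, 1 − 0.98 + 0.98) = min(1, 1.00) = 1.00
(γ → γ) ⊗ α = max(0, 1.00 + 0.35 − 1) = max(0, 0.35) = 0.35
¬((γ → γ) ⊗ α) = 1 − 0.35 = 0.65
So the right-hand bound is ¬((γ → γ) ⊗ α) = 0.65.
The residuum of the Łukasiewicz t-norm gives the supremum: min(1, 1 − 1.00 + 0.65).
1 − 1.00 + 0.65 = 0.65, so t = min(1, 0.65) = 0.65.
Check: 1.00 ⊗ 0.65 = max(0, 0.65) = 0.65 ≤ 0.65.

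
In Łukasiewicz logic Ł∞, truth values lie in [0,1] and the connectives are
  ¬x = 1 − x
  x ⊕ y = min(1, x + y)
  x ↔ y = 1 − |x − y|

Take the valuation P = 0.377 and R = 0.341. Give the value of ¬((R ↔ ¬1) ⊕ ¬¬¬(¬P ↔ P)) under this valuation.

0.095

¬1 = 1 − 1.000 = 0.000
R ↔ ¬1 = 1 − |0.341 − 0.000| = 1 − 0.341 = 0.659
¬P = 1 − 0.377 = 0.623
¬P ↔ P = 1 − |0.623 − 0.377| = 1 − 0.246 = 0.754
¬(¬P ↔ P) = 1 − 0.754 = 0.246
¬¬(¬P ↔ P) = 1 − 0.246 = 0.754
¬¬¬(¬P ↔ P) = 1 − 0.754 = 0.246
(R ↔ ¬1) ⊕ ¬¬¬(¬P ↔ P) = min(1, 0.659 + 0.246) = min(1, 0.905) = 0.905
¬((R ↔ ¬1) ⊕ ¬¬¬(¬P ↔ P)) = 1 − 0.905 = 0.095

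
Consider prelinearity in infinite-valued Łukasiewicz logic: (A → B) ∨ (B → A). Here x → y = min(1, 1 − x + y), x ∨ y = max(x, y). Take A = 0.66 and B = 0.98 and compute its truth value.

1.00

A → B = min(1, 1 − 0.66 + 0.98) = min(1, 1.32) = 1.00
B → A = min(1, 1 − 0.98 + 0.66) = min(1, 0.68) = 0.68
(A → B) ∨ (B → A) = max(1.00, 0.68) = 1.00
(As expected: a Ł∞-tautology — holds in every MV-chain.)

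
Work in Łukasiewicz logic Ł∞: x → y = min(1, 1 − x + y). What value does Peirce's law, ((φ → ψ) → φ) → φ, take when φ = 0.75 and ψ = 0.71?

0.96

φ → ψ = min(1, 1 − 0.75 + 0.71) = min(1, 0.96) = 0.96
(φ → ψ) → φ = min(1, 1 − 0.96 + 0.75) = min(1, 0.79) = 0.79
((φ → ψ) → φ) → φ = min(1, 1 − 0.79 + 0.75) = min(1, 0.96) = 0.96
(The value 0.96 < 1 shows this instance is not satisfied; not a Ł∞-tautology in general.)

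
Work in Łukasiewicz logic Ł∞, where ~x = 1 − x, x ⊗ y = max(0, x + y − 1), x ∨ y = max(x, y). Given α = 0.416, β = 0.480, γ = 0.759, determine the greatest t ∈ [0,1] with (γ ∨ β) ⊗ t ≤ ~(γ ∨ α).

0.482

γ ∨ β = max(0.759, 0.480) = 0.759
So the left factor is γ ∨ β = 0.759.
γ ∨ α = max(0.759, 0.416) = 0.759
~(γ ∨ α) = 1 − 0.759 = 0.241
So the right-hand bound is ~(γ ∨ α) = 0.241.
The residuum of the Łukasiewicz t-norm gives the supremum: min(1, 1 − 0.759 + 0.241).
1 − 0.759 + 0.241 = 0.482, so t = min(1, 0.482) = 0.482.
Check: 0.759 ⊗ 0.482 = max(0, 0.241) = 0.241 ≤ 0.241.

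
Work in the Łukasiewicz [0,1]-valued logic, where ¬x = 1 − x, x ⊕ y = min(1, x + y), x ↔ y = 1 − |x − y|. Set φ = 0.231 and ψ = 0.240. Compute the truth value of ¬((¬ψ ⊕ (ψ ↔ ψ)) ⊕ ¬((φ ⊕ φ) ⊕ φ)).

0.000

¬ψ = 1 − 0.240 = 0.760
ψ ↔ ψ = 1 − |0.240 − 0.240| = 1 − 0.000 = 1.000
¬ψ ⊕ (ψ ↔ ψ) = min(1, 0.760 + 1.000) = min(1, 1.760) = 1.000
φ ⊕ φ = min(1, 0.231 + 0.231) = min(1, 0.462) = 0.462
(φ ⊕ φ) ⊕ φ = min(1, 0.462 + 0.231) = min(1, 0.693) = 0.693
¬((φ ⊕ φ) ⊕ φ) = 1 − 0.693 = 0.307
(¬ψ ⊕ (ψ ↔ ψ)) ⊕ ¬((φ ⊕ φ) ⊕ φ) = min(1, 1.000 + 0.307) = min(1, 1.307) = 1.000
¬((¬ψ ⊕ (ψ ↔ ψ)) ⊕ ¬((φ ⊕ φ) ⊕ φ)) = 1 − 1.000 = 0.000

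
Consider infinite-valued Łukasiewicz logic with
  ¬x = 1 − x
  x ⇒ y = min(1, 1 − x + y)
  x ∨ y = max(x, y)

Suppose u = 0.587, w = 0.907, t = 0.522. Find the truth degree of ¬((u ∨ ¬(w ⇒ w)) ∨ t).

w ⇒ w = min(1, 1 − 0.907 + 0.907) = min(1, 1.000) = 1.000
¬(w ⇒ w) = 1 − 1.000 = 0.000
u ∨ ¬(w ⇒ w) = max(0.587, 0.000) = 0.587
(u ∨ ¬(w ⇒ w)) ∨ t = max(0.587, 0.522) = 0.587
¬((u ∨ ¬(w ⇒ w)) ∨ t) = 1 − 0.587 = 0.413

0.413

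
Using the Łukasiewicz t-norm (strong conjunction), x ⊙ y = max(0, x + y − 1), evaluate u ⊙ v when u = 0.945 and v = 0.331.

u ⊙ v = max(0, 0.945 + 0.331 − 1) = max(0, 0.276) = 0.276
For comparison, the Gödel (minimum) t-norm min(x, y) would give 0.331.

0.276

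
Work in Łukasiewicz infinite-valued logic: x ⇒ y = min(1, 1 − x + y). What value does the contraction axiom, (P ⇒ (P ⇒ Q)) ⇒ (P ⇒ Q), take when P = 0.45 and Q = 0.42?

0.97

P ⇒ Q = min(1, 1 − 0.45 + 0.42) = min(1, 0.97) = 0.97
P ⇒ (P ⇒ Q) = min(1, 1 − 0.45 + 0.97) = min(1, 1.52) = 1.00
(P ⇒ (P ⇒ Q)) ⇒ (P ⇒ Q) = min(1, 1 − 1.00 + 0.97) = min(1, 0.97) = 0.97
(The value 0.97 < 1 shows this instance is not satisfied; fails in Ł∞ (the t-norm is not idempotent).)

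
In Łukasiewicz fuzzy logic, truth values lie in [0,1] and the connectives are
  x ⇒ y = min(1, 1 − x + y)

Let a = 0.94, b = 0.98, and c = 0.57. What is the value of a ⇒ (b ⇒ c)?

0.65

b ⇒ c = min(1, 1 − 0.98 + 0.57) = min(1, 0.59) = 0.59
a ⇒ (b ⇒ c) = min(1, 1 − 0.94 + 0.59) = min(1, 0.65) = 0.65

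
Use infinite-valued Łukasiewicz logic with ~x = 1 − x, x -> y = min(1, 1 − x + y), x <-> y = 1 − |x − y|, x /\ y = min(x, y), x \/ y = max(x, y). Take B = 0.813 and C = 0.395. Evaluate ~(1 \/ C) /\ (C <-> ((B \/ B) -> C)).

1 \/ C = max(1.000, 0.395) = 1.000
~(1 \/ C) = 1 − 1.000 = 0.000
B \/ B = max(0.813, 0.813) = 0.813
(B \/ B) -> C = min(1, 1 − 0.813 + 0.395) = min(1, 0.582) = 0.582
C <-> ((B \/ B) -> C) = 1 − |0.395 − 0.582| = 1 − 0.187 = 0.813
~(1 \/ C) /\ (C <-> ((B \/ B) -> C)) = min(0.000, 0.813) = 0.000

0.000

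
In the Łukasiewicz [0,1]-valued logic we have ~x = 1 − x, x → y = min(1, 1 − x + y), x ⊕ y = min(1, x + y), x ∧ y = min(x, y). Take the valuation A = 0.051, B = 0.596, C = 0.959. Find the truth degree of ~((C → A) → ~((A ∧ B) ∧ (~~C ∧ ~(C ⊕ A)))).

C → A = min(1, 1 − 0.959 + 0.051) = min(1, 0.092) = 0.092
A ∧ B = min(0.051, 0.596) = 0.051
~C = 1 − 0.959 = 0.041
~~C = 1 − 0.041 = 0.959
C ⊕ A = min(1, 0.959 + 0.051) = min(1, 1.010) = 1.000
~(C ⊕ A) = 1 − 1.000 = 0.000
~~C ∧ ~(C ⊕ A) = min(0.959, 0.000) = 0.000
(A ∧ B) ∧ (~~C ∧ ~(C ⊕ A)) = min(0.051, 0.000) = 0.000
~((A ∧ B) ∧ (~~C ∧ ~(C ⊕ A))) = 1 − 0.000 = 1.000
(C → A) → ~((A ∧ B) ∧ (~~C ∧ ~(C ⊕ A))) = min(1, 1 − 0.092 + 1.000) = min(1, 1.908) = 1.000
~((C → A) → ~((A ∧ B) ∧ (~~C ∧ ~(C ⊕ A)))) = 1 − 1.000 = 0.000

0.000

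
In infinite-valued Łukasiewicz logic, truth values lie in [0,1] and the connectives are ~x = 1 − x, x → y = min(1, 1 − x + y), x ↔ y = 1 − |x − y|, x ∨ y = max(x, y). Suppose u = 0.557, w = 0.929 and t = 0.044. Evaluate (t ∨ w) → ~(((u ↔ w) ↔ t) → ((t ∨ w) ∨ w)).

t ∨ w = max(0.044, 0.929) = 0.929
u ↔ w = 1 − |0.557 − 0.929| = 1 − 0.372 = 0.628
(u ↔ w) ↔ t = 1 − |0.628 − 0.044| = 1 − 0.584 = 0.416
(t ∨ w) ∨ w = max(0.929, 0.929) = 0.929
((u ↔ w) ↔ t) → ((t ∨ w) ∨ w) = min(1, 1 − 0.416 + 0.929) = min(1, 1.513) = 1.000
~(((u ↔ w) ↔ t) → ((t ∨ w) ∨ w)) = 1 − 1.000 = 0.000
(t ∨ w) → ~(((u ↔ w) ↔ t) → ((t ∨ w) ∨ w)) = min(1, 1 − 0.929 + 0.000) = min(1, 0.071) = 0.071

0.071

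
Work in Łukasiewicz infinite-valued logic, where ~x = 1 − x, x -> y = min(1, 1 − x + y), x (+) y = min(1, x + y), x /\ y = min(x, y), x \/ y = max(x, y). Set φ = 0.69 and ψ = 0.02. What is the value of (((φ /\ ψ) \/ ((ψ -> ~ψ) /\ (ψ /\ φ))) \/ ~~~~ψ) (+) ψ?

φ /\ ψ = min(0.69, 0.02) = 0.02
~ψ = 1 − 0.02 = 0.98
ψ -> ~ψ = min(1, 1 − 0.02 + 0.98) = min(1, 1.96) = 1.00
ψ /\ φ = min(0.02, 0.69) = 0.02
(ψ -> ~ψ) /\ (ψ /\ φ) = min(1.00, 0.02) = 0.02
(φ /\ ψ) \/ ((ψ -> ~ψ) /\ (ψ /\ φ)) = max(0.02, 0.02) = 0.02
~~ψ = 1 − 0.98 = 0.02
~~~ψ = 1 − 0.02 = 0.98
~~~~ψ = 1 − 0.98 = 0.02
((φ /\ ψ) \/ ((ψ -> ~ψ) /\ (ψ /\ φ))) \/ ~~~~ψ = max(0.02, 0.02) = 0.02
(((φ /\ ψ) \/ ((ψ -> ~ψ) /\ (ψ /\ φ))) \/ ~~~~ψ) (+) ψ = min(1, 0.02 + 0.02) = min(1, 0.04) = 0.04

0.04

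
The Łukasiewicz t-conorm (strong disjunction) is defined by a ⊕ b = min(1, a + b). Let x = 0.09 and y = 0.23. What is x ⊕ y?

0.32

x ⊕ y = min(1, 0.09 + 0.23) = min(1, 0.32) = 0.32
For comparison, the Gödel t-conorm max(a, b) would give 0.23.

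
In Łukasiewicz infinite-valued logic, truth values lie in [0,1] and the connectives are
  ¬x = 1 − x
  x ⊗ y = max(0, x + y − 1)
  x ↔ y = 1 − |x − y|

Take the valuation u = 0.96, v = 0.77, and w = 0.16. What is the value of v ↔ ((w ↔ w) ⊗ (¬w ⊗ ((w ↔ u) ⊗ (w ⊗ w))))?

0.23

w ↔ w = 1 − |0.16 − 0.16| = 1 − 0.00 = 1.00
¬w = 1 − 0.16 = 0.84
w ↔ u = 1 − |0.16 − 0.96| = 1 − 0.80 = 0.20
w ⊗ w = max(0, 0.16 + 0.16 − 1) = max(0, -0.68) = 0.00
(w ↔ u) ⊗ (w ⊗ w) = max(0, 0.20 + 0.00 − 1) = max(0, -0.80) = 0.00
¬w ⊗ ((w ↔ u) ⊗ (w ⊗ w)) = max(0, 0.84 + 0.00 − 1) = max(0, -0.16) = 0.00
(w ↔ w) ⊗ (¬w ⊗ ((w ↔ u) ⊗ (w ⊗ w))) = max(0, 1.00 + 0.00 − 1) = max(0, 0.00) = 0.00
v ↔ ((w ↔ w) ⊗ (¬w ⊗ ((w ↔ u) ⊗ (w ⊗ w)))) = 1 − |0.77 − 0.00| = 1 − 0.77 = 0.23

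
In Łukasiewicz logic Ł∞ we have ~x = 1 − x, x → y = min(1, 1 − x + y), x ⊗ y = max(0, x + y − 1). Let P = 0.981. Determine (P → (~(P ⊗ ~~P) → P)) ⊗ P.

~P = 1 − 0.981 = 0.019
~~P = 1 − 0.019 = 0.981
P ⊗ ~~P = max(0, 0.981 + 0.981 − 1) = max(0, 0.962) = 0.962
~(P ⊗ ~~P) = 1 − 0.962 = 0.038
~(P ⊗ ~~P) → P = min(1, 1 − 0.038 + 0.981) = min(1, 1.943) = 1.000
P → (~(P ⊗ ~~P) → P) = min(1, 1 − 0.981 + 1.000) = min(1, 1.019) = 1.000
(P → (~(P ⊗ ~~P) → P)) ⊗ P = max(0, 1.000 + 0.981 − 1) = max(0, 0.981) = 0.981

0.981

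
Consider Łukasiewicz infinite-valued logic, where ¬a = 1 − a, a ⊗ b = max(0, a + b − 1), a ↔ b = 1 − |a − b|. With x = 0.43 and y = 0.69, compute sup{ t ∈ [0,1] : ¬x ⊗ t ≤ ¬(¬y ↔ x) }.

0.55

¬x = 1 − 0.43 = 0.57
So the left factor is ¬x = 0.57.
¬y = 1 − 0.69 = 0.31
¬y ↔ x = 1 − |0.31 − 0.43| = 1 − 0.12 = 0.88
¬(¬y ↔ x) = 1 − 0.88 = 0.12
So the right-hand bound is ¬(¬y ↔ x) = 0.12.
The residuum of the Łukasiewicz t-norm gives the supremum: min(1, 1 − 0.57 + 0.12).
1 − 0.57 + 0.12 = 0.55, so t = min(1, 0.55) = 0.55.
Check: 0.57 ⊗ 0.55 = max(0, 0.12) = 0.12 ≤ 0.12.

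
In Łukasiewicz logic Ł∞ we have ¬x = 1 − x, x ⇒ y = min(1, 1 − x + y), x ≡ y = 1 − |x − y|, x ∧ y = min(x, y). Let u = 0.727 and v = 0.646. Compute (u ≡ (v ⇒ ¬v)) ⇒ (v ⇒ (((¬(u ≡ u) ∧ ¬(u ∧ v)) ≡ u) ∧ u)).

¬v = 1 − 0.646 = 0.354
v ⇒ ¬v = min(1, 1 − 0.646 + 0.354) = min(1, 0.708) = 0.708
u ≡ (v ⇒ ¬v) = 1 − |0.727 − 0.708| = 1 − 0.019 = 0.981
u ≡ u = 1 − |0.727 − 0.727| = 1 − 0.000 = 1.000
¬(u ≡ u) = 1 − 1.000 = 0.000
u ∧ v = min(0.727, 0.646) = 0.646
¬(u ∧ v) = 1 − 0.646 = 0.354
¬(u ≡ u) ∧ ¬(u ∧ v) = min(0.000, 0.354) = 0.000
(¬(u ≡ u) ∧ ¬(u ∧ v)) ≡ u = 1 − |0.000 − 0.727| = 1 − 0.727 = 0.273
((¬(u ≡ u) ∧ ¬(u ∧ v)) ≡ u) ∧ u = min(0.273, 0.727) = 0.273
v ⇒ (((¬(u ≡ u) ∧ ¬(u ∧ v)) ≡ u) ∧ u) = min(1, 1 − 0.646 + 0.273) = min(1, 0.627) = 0.627
(u ≡ (v ⇒ ¬v)) ⇒ (v ⇒ (((¬(u ≡ u) ∧ ¬(u ∧ v)) ≡ u) ∧ u)) = min(1, 1 − 0.981 + 0.627) = min(1, 0.646) = 0.646

0.646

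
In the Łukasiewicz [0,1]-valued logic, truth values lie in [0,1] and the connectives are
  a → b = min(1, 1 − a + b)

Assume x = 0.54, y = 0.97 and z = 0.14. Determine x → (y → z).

0.63

y → z = min(1, 1 − 0.97 + 0.14) = min(1, 0.17) = 0.17
x → (y → z) = min(1, 1 − 0.54 + 0.17) = min(1, 0.63) = 0.63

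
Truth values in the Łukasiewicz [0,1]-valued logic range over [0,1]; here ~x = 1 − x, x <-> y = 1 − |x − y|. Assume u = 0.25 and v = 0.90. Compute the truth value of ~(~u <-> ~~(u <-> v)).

~u = 1 − 0.25 = 0.75
u <-> v = 1 − |0.25 − 0.90| = 1 − 0.65 = 0.35
~(u <-> v) = 1 − 0.35 = 0.65
~~(u <-> v) = 1 − 0.65 = 0.35
~u <-> ~~(u <-> v) = 1 − |0.75 − 0.35| = 1 − 0.40 = 0.60
~(~u <-> ~~(u <-> v)) = 1 − 0.60 = 0.40

0.40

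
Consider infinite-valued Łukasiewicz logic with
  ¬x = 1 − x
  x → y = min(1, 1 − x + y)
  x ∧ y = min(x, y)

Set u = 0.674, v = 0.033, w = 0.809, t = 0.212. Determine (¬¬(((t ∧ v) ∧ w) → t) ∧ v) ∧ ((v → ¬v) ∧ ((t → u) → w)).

0.033

t ∧ v = min(0.212, 0.033) = 0.033
(t ∧ v) ∧ w = min(0.033, 0.809) = 0.033
((t ∧ v) ∧ w) → t = min(1, 1 − 0.033 + 0.212) = min(1, 1.179) = 1.000
¬(((t ∧ v) ∧ w) → t) = 1 − 1.000 = 0.000
¬¬(((t ∧ v) ∧ w) → t) = 1 − 0.000 = 1.000
¬¬(((t ∧ v) ∧ w) → t) ∧ v = min(1.000, 0.033) = 0.033
¬v = 1 − 0.033 = 0.967
v → ¬v = min(1, 1 − 0.033 + 0.967) = min(1, 1.934) = 1.000
t → u = min(1, 1 − 0.212 + 0.674) = min(1, 1.462) = 1.000
(t → u) → w = min(1, 1 − 1.000 + 0.809) = min(1, 0.809) = 0.809
(v → ¬v) ∧ ((t → u) → w) = min(1.000, 0.809) = 0.809
(¬¬(((t ∧ v) ∧ w) → t) ∧ v) ∧ ((v → ¬v) ∧ ((t → u) → w)) = min(0.033, 0.809) = 0.033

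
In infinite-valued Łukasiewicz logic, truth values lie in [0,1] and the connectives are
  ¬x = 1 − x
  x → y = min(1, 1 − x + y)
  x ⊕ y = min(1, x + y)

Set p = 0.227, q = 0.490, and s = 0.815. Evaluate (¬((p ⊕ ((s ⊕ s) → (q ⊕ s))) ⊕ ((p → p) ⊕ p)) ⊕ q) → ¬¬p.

0.737

s ⊕ s = min(1, 0.815 + 0.815) = min(1, 1.630) = 1.000
q ⊕ s = min(1, 0.490 + 0.815) = min(1, 1.305) = 1.000
(s ⊕ s) → (q ⊕ s) = min(1, 1 − 1.000 + 1.000) = min(1, 1.000) = 1.000
p ⊕ ((s ⊕ s) → (q ⊕ s)) = min(1, 0.227 + 1.000) = min(1, 1.227) = 1.000
p → p = min(1, 1 − 0.227 + 0.227) = min(1, 1.000) = 1.000
(p → p) ⊕ p = min(1, 1.000 + 0.227) = min(1, 1.227) = 1.000
(p ⊕ ((s ⊕ s) → (q ⊕ s))) ⊕ ((p → p) ⊕ p) = min(1, 1.000 + 1.000) = min(1, 2.000) = 1.000
¬((p ⊕ ((s ⊕ s) → (q ⊕ s))) ⊕ ((p → p) ⊕ p)) = 1 − 1.000 = 0.000
¬((p ⊕ ((s ⊕ s) → (q ⊕ s))) ⊕ ((p → p) ⊕ p)) ⊕ q = min(1, 0.000 + 0.490) = min(1, 0.490) = 0.490
¬p = 1 − 0.227 = 0.773
¬¬p = 1 − 0.773 = 0.227
(¬((p ⊕ ((s ⊕ s) → (q ⊕ s))) ⊕ ((p → p) ⊕ p)) ⊕ q) → ¬¬p = min(1, 1 − 0.490 + 0.227) = min(1, 0.737) = 0.737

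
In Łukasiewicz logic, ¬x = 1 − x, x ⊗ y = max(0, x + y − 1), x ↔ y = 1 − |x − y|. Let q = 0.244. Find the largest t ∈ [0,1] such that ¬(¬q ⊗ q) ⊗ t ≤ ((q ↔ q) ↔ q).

0.244

¬q = 1 − 0.244 = 0.756
¬q ⊗ q = max(0, 0.756 + 0.244 − 1) = max(0, 0.000) = 0.000
¬(¬q ⊗ q) = 1 − 0.000 = 1.000
So the left factor is ¬(¬q ⊗ q) = 1.000.
q ↔ q = 1 − |0.244 − 0.244| = 1 − 0.000 = 1.000
(q ↔ q) ↔ q = 1 − |1.000 − 0.244| = 1 − 0.756 = 0.244
So the right-hand bound is (q ↔ q) ↔ q = 0.244.
The residuum of the Łukasiewicz t-norm gives the supremum: min(1, 1 − 1.000 + 0.244).
1 − 1.000 + 0.244 = 0.244, so t = min(1, 0.244) = 0.244.
Check: 1.000 ⊗ 0.244 = max(0, 0.244) = 0.244 ≤ 0.244.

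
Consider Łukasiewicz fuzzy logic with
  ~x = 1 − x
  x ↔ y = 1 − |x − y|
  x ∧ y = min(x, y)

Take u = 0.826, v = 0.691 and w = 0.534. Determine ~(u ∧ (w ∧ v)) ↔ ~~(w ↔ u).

0.758

w ∧ v = min(0.534, 0.691) = 0.534
u ∧ (w ∧ v) = min(0.826, 0.534) = 0.534
~(u ∧ (w ∧ v)) = 1 − 0.534 = 0.466
w ↔ u = 1 − |0.534 − 0.826| = 1 − 0.292 = 0.708
~(w ↔ u) = 1 − 0.708 = 0.292
~~(w ↔ u) = 1 − 0.292 = 0.708
~(u ∧ (w ∧ v)) ↔ ~~(w ↔ u) = 1 − |0.466 − 0.708| = 1 − 0.242 = 0.758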